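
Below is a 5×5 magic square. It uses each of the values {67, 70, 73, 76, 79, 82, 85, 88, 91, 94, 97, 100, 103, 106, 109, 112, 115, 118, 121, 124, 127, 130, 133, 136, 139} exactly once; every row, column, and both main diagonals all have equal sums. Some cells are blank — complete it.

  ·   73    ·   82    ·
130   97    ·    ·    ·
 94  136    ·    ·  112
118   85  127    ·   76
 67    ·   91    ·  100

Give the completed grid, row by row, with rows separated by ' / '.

106 73 115 82 139 / 130 97 79 121 88 / 94 136 103 70 112 / 118 85 127 109 76 / 67 124 91 133 100

The 25 entries sum to 2575, so each line sums to 2575/5 = 515.
From row 4, 515 − (118 + 85 + 127 + 76) gives (4,4) = 109.
Column 1 must total 515; the given cells sum to 409, so (1,1) = 106.
Column 2 must total 515; the given cells sum to 391, so (5,2) = 124.
Using main diagonal: 106 + 97 + 109 + 100 + ? → (3,3) = 515 − 412 = 103.
From row 3, 515 − (94 + 136 + 103 + 112) gives (3,4) = 70.
Row 5 needs 515; the known cells sum to 382, so (5,4) = 133.
Column 4: 82 + 70 + 109 + 133 + ? = 515, so (2,4) = 121.
From anti-diagonal, 515 − (121 + 103 + 85 + 67) gives (1,5) = 139.
The remaining cell in row 1 is (1,3) = 515 − 400 = 115.
Column 3: 115 + 103 + 127 + 91 + ? = 515, so (2,3) = 79.
Using column 5: 139 + 112 + 76 + 100 + ? → (2,5) = 515 − 427 = 88.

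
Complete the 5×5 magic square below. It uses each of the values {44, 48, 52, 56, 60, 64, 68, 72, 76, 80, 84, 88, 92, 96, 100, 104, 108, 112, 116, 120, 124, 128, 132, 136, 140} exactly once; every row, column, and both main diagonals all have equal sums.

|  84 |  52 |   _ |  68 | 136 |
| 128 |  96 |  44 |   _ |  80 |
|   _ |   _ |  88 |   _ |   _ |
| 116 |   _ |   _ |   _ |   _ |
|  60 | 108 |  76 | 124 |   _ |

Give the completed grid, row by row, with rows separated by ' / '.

84 52 120 68 136 / 128 96 44 112 80 / 72 140 88 56 104 / 116 64 132 100 48 / 60 108 76 124 92

The 25 entries sum to 2300, so each line sums to 2300/5 = 460.
From row 1, 460 − (84 + 52 + 68 + 136) gives (1,3) = 120.
Row 2 needs 460; the known cells sum to 348, so (2,4) = 112.
Row 5 needs 460; the known cells sum to 368, so (5,5) = 92.
Column 1: 84 + 128 + 116 + 60 + ? = 460, so (3,1) = 72.
Column 3: 120 + 44 + 88 + 76 + ? = 460, so (4,3) = 132.
Main diagonal must total 460; the given cells sum to 360, so (4,4) = 100.
Anti-diagonal must total 460; the given cells sum to 396, so (4,2) = 64.
Using row 4: 116 + 64 + 132 + 100 + ? → (4,5) = 460 − 412 = 48.
Column 2 must total 460; the given cells sum to 320, so (3,2) = 140.
Using column 4: 68 + 112 + 100 + 124 + ? → (3,4) = 460 − 404 = 56.
Using column 5: 136 + 80 + 48 + 92 + ? → (3,5) = 460 − 356 = 104.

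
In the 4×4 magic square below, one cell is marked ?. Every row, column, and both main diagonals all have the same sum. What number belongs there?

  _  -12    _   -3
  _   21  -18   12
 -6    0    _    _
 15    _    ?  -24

18

Anti-diagonal is complete and sums to -6; that is the magic constant.
Row 2 needs -6; the known cells sum to 15, so (2,1) = -21.
Using column 1: -21 + (-6) + 15 + ? → (1,1) = -6 − (-12) = 6.
The remaining cell in column 2 is (4,2) = -6 − 9 = -15.
Using column 4: -3 + 12 + (-24) + ? → (3,4) = -6 − (-15) = 9.
Using main diagonal: 6 + 21 + (-24) + ? → (3,3) = -6 − 3 = -9.
Row 1 must total -6; the given cells sum to -9, so (1,3) = 3.
Row 4 must total -6; the given cells sum to -24, so (4,3) = 18.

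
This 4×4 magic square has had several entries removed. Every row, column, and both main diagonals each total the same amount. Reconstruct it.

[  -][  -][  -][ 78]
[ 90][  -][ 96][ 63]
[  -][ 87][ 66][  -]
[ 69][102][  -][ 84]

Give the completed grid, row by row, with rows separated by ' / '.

Anti-diagonal is already complete: 78 + 96 + 87 + 69 = 330, so that is the magic constant.
Using row 2: 90 + 96 + 63 + ? → (2,2) = 330 − 249 = 81.
Row 4 needs 330; the known cells sum to 255, so (4,3) = 75.
Column 2 needs 330; the known cells sum to 270, so (1,2) = 60.
Column 3 needs 330; the known cells sum to 237, so (1,3) = 93.
Column 4: 78 + 63 + 84 + ? = 330, so (3,4) = 105.
Using main diagonal: 81 + 66 + 84 + ? → (1,1) = 330 − 231 = 99.
Row 3: 87 + 66 + 105 + ? = 330, so (3,1) = 72.

99 60 93 78 / 90 81 96 63 / 72 87 66 105 / 69 102 75 84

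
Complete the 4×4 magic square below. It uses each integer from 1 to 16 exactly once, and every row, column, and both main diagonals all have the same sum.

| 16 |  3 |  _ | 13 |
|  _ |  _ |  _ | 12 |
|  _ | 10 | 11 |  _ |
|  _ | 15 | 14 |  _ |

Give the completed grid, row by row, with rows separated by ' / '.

16 3 2 13 / 9 6 7 12 / 5 10 11 8 / 4 15 14 1

The entries are 1 through 16, which sum to 136, so each line sums to 136/4 = 34.
Row 1 must total 34; the given cells sum to 32, so (1,3) = 2.
Column 2 must total 34; the given cells sum to 28, so (2,2) = 6.
Column 3: 2 + 11 + 14 + ? = 34, so (2,3) = 7.
Using main diagonal: 16 + 6 + 11 + ? → (4,4) = 34 − 33 = 1.
The remaining cell in anti-diagonal is (4,1) = 34 − 30 = 4.
Row 2 must total 34; the given cells sum to 25, so (2,1) = 9.
Column 1 needs 34; the known cells sum to 29, so (3,1) = 5.
The remaining cell in column 4 is (3,4) = 34 − 26 = 8.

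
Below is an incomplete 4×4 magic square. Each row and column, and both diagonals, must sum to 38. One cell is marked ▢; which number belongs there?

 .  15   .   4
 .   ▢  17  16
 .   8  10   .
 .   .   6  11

The remaining cell in column 3 is (1,3) = 38 − 33 = 5.
Column 4 must total 38; the given cells sum to 31, so (3,4) = 7.
From anti-diagonal, 38 − (4 + 17 + 8) gives (4,1) = 9.
Row 1: 15 + 5 + 4 + ? = 38, so (1,1) = 14.
From row 3, 38 − (8 + 10 + 7) gives (3,1) = 13.
From row 4, 38 − (9 + 6 + 11) gives (4,2) = 12.
The remaining cell in column 1 is (2,1) = 38 − 36 = 2.
Column 2: 15 + 8 + 12 + ? = 38, so (2,2) = 3.

3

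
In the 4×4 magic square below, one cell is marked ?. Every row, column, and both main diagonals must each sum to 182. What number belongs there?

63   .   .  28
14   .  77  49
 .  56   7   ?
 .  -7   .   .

From row 2, 182 − (14 + 77 + 49) gives (2,2) = 42.
Using column 2: 42 + 56 + (-7) + ? → (1,2) = 182 − 91 = 91.
The remaining cell in main diagonal is (4,4) = 182 − 112 = 70.
Anti-diagonal needs 182; the known cells sum to 161, so (4,1) = 21.
The remaining cell in row 1 is (1,3) = 182 − 182 = 0.
From row 4, 182 − (21 + (-7) + 70) gives (4,3) = 98.
Column 1 must total 182; the given cells sum to 98, so (3,1) = 84.
Column 4 needs 182; the known cells sum to 147, so (3,4) = 35.

35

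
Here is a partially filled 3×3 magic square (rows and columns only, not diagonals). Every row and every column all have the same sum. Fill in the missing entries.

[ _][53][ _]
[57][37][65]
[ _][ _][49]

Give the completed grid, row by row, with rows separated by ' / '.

61 53 45 / 57 37 65 / 41 69 49

Row 2 is already complete: 57 + 37 + 65 = 159, so that is the magic constant.
From column 2, 159 − (53 + 37) gives (3,2) = 69.
Column 3 needs 159; the known cells sum to 114, so (1,3) = 45.
Row 1: 53 + 45 + ? = 159, so (1,1) = 61.
From row 3, 159 − (69 + 49) gives (3,1) = 41.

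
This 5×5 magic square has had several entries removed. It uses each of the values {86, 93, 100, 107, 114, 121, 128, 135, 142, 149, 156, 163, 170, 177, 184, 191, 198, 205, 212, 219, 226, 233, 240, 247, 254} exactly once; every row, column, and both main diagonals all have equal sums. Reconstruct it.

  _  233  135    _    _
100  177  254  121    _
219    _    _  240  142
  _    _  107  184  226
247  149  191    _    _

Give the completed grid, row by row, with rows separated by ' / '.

The 25 entries sum to 4250, so each line sums to 4250/5 = 850.
Using row 2: 100 + 177 + 254 + 121 + ? → (2,5) = 850 − 652 = 198.
Column 3 must total 850; the given cells sum to 687, so (3,3) = 163.
Using row 3: 219 + 163 + 240 + 142 + ? → (3,2) = 850 − 764 = 86.
The remaining cell in column 2 is (4,2) = 850 − 645 = 205.
The remaining cell in anti-diagonal is (1,5) = 850 − 736 = 114.
Row 4 needs 850; the known cells sum to 722, so (4,1) = 128.
Column 1: 100 + 219 + 128 + 247 + ? = 850, so (1,1) = 156.
Column 5 needs 850; the known cells sum to 680, so (5,5) = 170.
Row 1 must total 850; the given cells sum to 638, so (1,4) = 212.
Using row 5: 247 + 149 + 191 + 170 + ? → (5,4) = 850 − 757 = 93.

156 233 135 212 114 / 100 177 254 121 198 / 219 86 163 240 142 / 128 205 107 184 226 / 247 149 191 93 170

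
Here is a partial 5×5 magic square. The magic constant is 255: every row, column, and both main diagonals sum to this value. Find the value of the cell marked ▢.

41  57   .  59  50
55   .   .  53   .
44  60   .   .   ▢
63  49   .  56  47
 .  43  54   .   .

58

Using row 1: 41 + 57 + 59 + 50 + ? → (1,3) = 255 − 207 = 48.
Using row 4: 63 + 49 + 56 + 47 + ? → (4,3) = 255 − 215 = 40.
Using column 1: 41 + 55 + 44 + 63 + ? → (5,1) = 255 − 203 = 52.
The remaining cell in column 2 is (2,2) = 255 − 209 = 46.
Anti-diagonal needs 255; the known cells sum to 204, so (3,3) = 51.
Column 3 needs 255; the known cells sum to 193, so (2,3) = 62.
Using main diagonal: 41 + 46 + 51 + 56 + ? → (5,5) = 255 − 194 = 61.
Row 2 must total 255; the given cells sum to 216, so (2,5) = 39.
Row 5: 52 + 43 + 54 + 61 + ? = 255, so (5,4) = 45.
Using column 4: 59 + 53 + 56 + 45 + ? → (3,4) = 255 − 213 = 42.
Using column 5: 50 + 39 + 47 + 61 + ? → (3,5) = 255 − 197 = 58.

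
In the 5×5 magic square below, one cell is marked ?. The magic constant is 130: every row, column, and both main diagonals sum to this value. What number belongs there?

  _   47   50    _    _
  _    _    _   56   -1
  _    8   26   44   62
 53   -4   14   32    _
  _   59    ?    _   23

2

The remaining cell in row 3 is (3,1) = 130 − 140 = -10.
Row 4: 53 + (-4) + 14 + 32 + ? = 130, so (4,5) = 35.
Using column 2: 47 + 8 + (-4) + 59 + ? → (2,2) = 130 − 110 = 20.
Column 5: -1 + 62 + 35 + 23 + ? = 130, so (1,5) = 11.
The remaining cell in main diagonal is (1,1) = 130 − 101 = 29.
Anti-diagonal: 11 + 56 + 26 + (-4) + ? = 130, so (5,1) = 41.
The remaining cell in row 1 is (1,4) = 130 − 137 = -7.
The remaining cell in column 1 is (2,1) = 130 − 113 = 17.
The remaining cell in column 4 is (5,4) = 130 − 125 = 5.
From row 2, 130 − (17 + 20 + 56 + (-1)) gives (2,3) = 38.
Row 5 must total 130; the given cells sum to 128, so (5,3) = 2.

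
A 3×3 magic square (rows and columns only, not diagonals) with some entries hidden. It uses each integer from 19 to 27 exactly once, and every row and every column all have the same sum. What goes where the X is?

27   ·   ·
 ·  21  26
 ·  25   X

24

The entries are 19 through 27, which sum to 207, so each line sums to 207/3 = 69.
Row 2: 21 + 26 + ? = 69, so (2,1) = 22.
Column 1 must total 69; the given cells sum to 49, so (3,1) = 20.
Column 2: 21 + 25 + ? = 69, so (1,2) = 23.
The remaining cell in row 1 is (1,3) = 69 − 50 = 19.
The remaining cell in row 3 is (3,3) = 69 − 45 = 24.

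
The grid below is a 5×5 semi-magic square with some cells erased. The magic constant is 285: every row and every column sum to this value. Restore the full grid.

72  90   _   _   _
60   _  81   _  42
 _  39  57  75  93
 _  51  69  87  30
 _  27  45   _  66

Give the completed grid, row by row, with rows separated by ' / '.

72 90 33 36 54 / 60 78 81 24 42 / 21 39 57 75 93 / 48 51 69 87 30 / 84 27 45 63 66

Row 3 needs 285; the known cells sum to 264, so (3,1) = 21.
Row 4 must total 285; the given cells sum to 237, so (4,1) = 48.
Column 1 must total 285; the given cells sum to 201, so (5,1) = 84.
Column 2 must total 285; the given cells sum to 207, so (2,2) = 78.
Column 3 needs 285; the known cells sum to 252, so (1,3) = 33.
The remaining cell in column 5 is (1,5) = 285 − 231 = 54.
Using row 1: 72 + 90 + 33 + 54 + ? → (1,4) = 285 − 249 = 36.
The remaining cell in row 2 is (2,4) = 285 − 261 = 24.
From row 5, 285 − (84 + 27 + 45 + 66) gives (5,4) = 63.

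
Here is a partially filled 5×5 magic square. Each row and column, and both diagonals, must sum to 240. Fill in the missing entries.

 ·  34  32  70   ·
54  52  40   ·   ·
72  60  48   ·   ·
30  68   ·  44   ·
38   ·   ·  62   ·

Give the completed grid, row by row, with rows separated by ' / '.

46 34 32 70 58 / 54 52 40 28 66 / 72 60 48 36 24 / 30 68 56 44 42 / 38 26 64 62 50

Column 1 needs 240; the known cells sum to 194, so (1,1) = 46.
Column 2 must total 240; the given cells sum to 214, so (5,2) = 26.
Main diagonal needs 240; the known cells sum to 190, so (5,5) = 50.
Row 1: 46 + 34 + 32 + 70 + ? = 240, so (1,5) = 58.
Row 5 needs 240; the known cells sum to 176, so (5,3) = 64.
Using column 3: 32 + 40 + 48 + 64 + ? → (4,3) = 240 − 184 = 56.
Anti-diagonal: 58 + 48 + 68 + 38 + ? = 240, so (2,4) = 28.
The remaining cell in row 2 is (2,5) = 240 − 174 = 66.
Row 4 must total 240; the given cells sum to 198, so (4,5) = 42.
From column 4, 240 − (70 + 28 + 44 + 62) gives (3,4) = 36.
Column 5: 58 + 66 + 42 + 50 + ? = 240, so (3,5) = 24.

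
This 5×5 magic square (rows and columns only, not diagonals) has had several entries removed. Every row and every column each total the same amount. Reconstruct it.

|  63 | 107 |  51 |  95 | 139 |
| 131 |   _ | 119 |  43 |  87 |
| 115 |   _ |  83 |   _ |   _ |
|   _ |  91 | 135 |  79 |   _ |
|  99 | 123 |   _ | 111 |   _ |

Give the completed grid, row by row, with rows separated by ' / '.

63 107 51 95 139 / 131 75 119 43 87 / 115 59 83 127 71 / 47 91 135 79 103 / 99 123 67 111 55

Row 1 is already complete: 63 + 107 + 51 + 95 + 139 = 455, so that is the magic constant.
From row 2, 455 − (131 + 119 + 43 + 87) gives (2,2) = 75.
Column 1: 63 + 131 + 115 + 99 + ? = 455, so (4,1) = 47.
The remaining cell in column 2 is (3,2) = 455 − 396 = 59.
The remaining cell in column 3 is (5,3) = 455 − 388 = 67.
Using column 4: 95 + 43 + 79 + 111 + ? → (3,4) = 455 − 328 = 127.
Row 3 must total 455; the given cells sum to 384, so (3,5) = 71.
The remaining cell in row 4 is (4,5) = 455 − 352 = 103.
The remaining cell in row 5 is (5,5) = 455 − 400 = 55.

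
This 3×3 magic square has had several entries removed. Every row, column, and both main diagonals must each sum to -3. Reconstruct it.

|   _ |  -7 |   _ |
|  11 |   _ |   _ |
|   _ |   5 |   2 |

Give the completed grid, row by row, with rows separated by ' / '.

-4 -7 8 / 11 -1 -13 / -10 5 2

Row 3: 5 + 2 + ? = -3, so (3,1) = -10.
From column 1, -3 − (11 + (-10)) gives (1,1) = -4.
Column 2: -7 + 5 + ? = -3, so (2,2) = -1.
The remaining cell in anti-diagonal is (1,3) = -3 − (-11) = 8.
Row 2 needs -3; the known cells sum to 10, so (2,3) = -13.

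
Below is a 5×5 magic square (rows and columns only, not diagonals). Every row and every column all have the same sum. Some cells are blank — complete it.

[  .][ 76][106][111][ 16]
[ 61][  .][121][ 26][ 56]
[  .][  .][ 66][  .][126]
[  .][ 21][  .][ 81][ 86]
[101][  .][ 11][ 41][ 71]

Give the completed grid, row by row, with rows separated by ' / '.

46 76 106 111 16 / 61 91 121 26 56 / 31 36 66 96 126 / 116 21 51 81 86 / 101 131 11 41 71

Column 5 is already complete: 16 + 56 + 126 + 86 + 71 = 355, so that is the magic constant.
Row 1: 76 + 106 + 111 + 16 + ? = 355, so (1,1) = 46.
From row 2, 355 − (61 + 121 + 26 + 56) gives (2,2) = 91.
From row 5, 355 − (101 + 11 + 41 + 71) gives (5,2) = 131.
From column 2, 355 − (76 + 91 + 21 + 131) gives (3,2) = 36.
Column 3 needs 355; the known cells sum to 304, so (4,3) = 51.
The remaining cell in column 4 is (3,4) = 355 − 259 = 96.
From row 3, 355 − (36 + 66 + 96 + 126) gives (3,1) = 31.
Row 4: 21 + 51 + 81 + 86 + ? = 355, so (4,1) = 116.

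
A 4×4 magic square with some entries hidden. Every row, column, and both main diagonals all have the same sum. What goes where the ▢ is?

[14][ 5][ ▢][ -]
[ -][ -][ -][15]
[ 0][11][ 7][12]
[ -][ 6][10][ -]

9

Row 3 is complete and sums to 30; that is the magic constant.
Column 2: 5 + 11 + 6 + ? = 30, so (2,2) = 8.
Main diagonal needs 30; the known cells sum to 29, so (4,4) = 1.
From row 4, 30 − (6 + 10 + 1) gives (4,1) = 13.
Using column 1: 14 + 0 + 13 + ? → (2,1) = 30 − 27 = 3.
The remaining cell in column 4 is (1,4) = 30 − 28 = 2.
The remaining cell in anti-diagonal is (2,3) = 30 − 26 = 4.
Row 1 must total 30; the given cells sum to 21, so (1,3) = 9.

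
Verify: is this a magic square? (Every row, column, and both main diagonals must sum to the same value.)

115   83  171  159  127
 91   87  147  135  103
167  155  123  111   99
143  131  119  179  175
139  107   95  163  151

Row 1: 115 + 83 + 171 + 159 + 127 = 655.
Row 2: 91 + 87 + 147 + 135 + 103 = 563.
Row 3: 167 + 155 + 123 + 111 + 99 = 655.
Row 4: 143 + 131 + 119 + 179 + 175 = 747.
Row 5: 139 + 107 + 95 + 163 + 151 = 655.
Column 1: 115 + 91 + 167 + 143 + 139 = 655.
Column 2: 83 + 87 + 155 + 131 + 107 = 563.
Column 3: 171 + 147 + 123 + 119 + 95 = 655.
Column 4: 159 + 135 + 111 + 179 + 163 = 747.
Column 5: 127 + 103 + 99 + 175 + 151 = 655.
Main diagonal: 115 + 87 + 123 + 179 + 151 = 655.
Anti-diagonal: 127 + 135 + 123 + 131 + 139 = 655.

No — column 3 sums to 655 but column 4 sums to 747.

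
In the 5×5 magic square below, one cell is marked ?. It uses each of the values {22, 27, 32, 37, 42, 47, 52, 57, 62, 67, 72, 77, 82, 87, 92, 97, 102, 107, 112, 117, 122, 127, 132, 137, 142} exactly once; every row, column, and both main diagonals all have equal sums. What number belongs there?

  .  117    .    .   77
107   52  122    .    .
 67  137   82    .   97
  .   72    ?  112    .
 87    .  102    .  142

The 25 entries sum to 2050, so each line sums to 2050/5 = 410.
Row 3 must total 410; the given cells sum to 383, so (3,4) = 27.
Column 2: 117 + 52 + 137 + 72 + ? = 410, so (5,2) = 32.
Main diagonal must total 410; the given cells sum to 388, so (1,1) = 22.
Anti-diagonal must total 410; the given cells sum to 318, so (2,4) = 92.
Using row 2: 107 + 52 + 122 + 92 + ? → (2,5) = 410 − 373 = 37.
Row 5 needs 410; the known cells sum to 363, so (5,4) = 47.
Column 1 must total 410; the given cells sum to 283, so (4,1) = 127.
The remaining cell in column 4 is (1,4) = 410 − 278 = 132.
Column 5: 77 + 37 + 97 + 142 + ? = 410, so (4,5) = 57.
Row 1: 22 + 117 + 132 + 77 + ? = 410, so (1,3) = 62.
The remaining cell in row 4 is (4,3) = 410 − 368 = 42.

42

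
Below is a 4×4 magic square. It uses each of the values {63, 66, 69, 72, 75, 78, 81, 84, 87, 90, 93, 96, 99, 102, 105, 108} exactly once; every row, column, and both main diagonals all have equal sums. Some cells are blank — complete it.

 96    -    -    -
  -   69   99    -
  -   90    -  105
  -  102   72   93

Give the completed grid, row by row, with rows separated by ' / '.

The 16 entries sum to 1368, so each line sums to 1368/4 = 342.
The remaining cell in row 4 is (4,1) = 342 − 267 = 75.
Column 2: 69 + 90 + 102 + ? = 342, so (1,2) = 81.
The remaining cell in main diagonal is (3,3) = 342 − 258 = 84.
Anti-diagonal needs 342; the known cells sum to 264, so (1,4) = 78.
Row 1 needs 342; the known cells sum to 255, so (1,3) = 87.
Row 3 needs 342; the known cells sum to 279, so (3,1) = 63.
Using column 1: 96 + 63 + 75 + ? → (2,1) = 342 − 234 = 108.
The remaining cell in column 4 is (2,4) = 342 − 276 = 66.

96 81 87 78 / 108 69 99 66 / 63 90 84 105 / 75 102 72 93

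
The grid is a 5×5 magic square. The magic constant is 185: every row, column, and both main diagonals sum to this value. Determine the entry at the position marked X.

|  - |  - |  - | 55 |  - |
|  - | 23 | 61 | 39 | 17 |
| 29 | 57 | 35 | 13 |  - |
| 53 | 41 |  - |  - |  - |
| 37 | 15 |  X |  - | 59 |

Row 2: 23 + 61 + 39 + 17 + ? = 185, so (2,1) = 45.
The remaining cell in row 3 is (3,5) = 185 − 134 = 51.
The remaining cell in column 1 is (1,1) = 185 − 164 = 21.
Column 2: 23 + 57 + 41 + 15 + ? = 185, so (1,2) = 49.
Main diagonal needs 185; the known cells sum to 138, so (4,4) = 47.
Anti-diagonal: 39 + 35 + 41 + 37 + ? = 185, so (1,5) = 33.
Row 1: 21 + 49 + 55 + 33 + ? = 185, so (1,3) = 27.
Using column 4: 55 + 39 + 13 + 47 + ? → (5,4) = 185 − 154 = 31.
Using column 5: 33 + 17 + 51 + 59 + ? → (4,5) = 185 − 160 = 25.
From row 4, 185 − (53 + 41 + 47 + 25) gives (4,3) = 19.
Row 5 must total 185; the given cells sum to 142, so (5,3) = 43.

43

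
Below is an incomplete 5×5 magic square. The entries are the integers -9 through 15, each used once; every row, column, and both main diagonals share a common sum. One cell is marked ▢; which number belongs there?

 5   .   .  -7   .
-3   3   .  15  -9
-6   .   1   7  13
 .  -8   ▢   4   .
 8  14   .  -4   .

The entries are -9 through 15, which sum to 75, so each line sums to 75/5 = 15.
Row 2 must total 15; the given cells sum to 6, so (2,3) = 9.
Row 3 must total 15; the given cells sum to 15, so (3,2) = 0.
From column 1, 15 − (5 + (-3) + (-6) + 8) gives (4,1) = 11.
The remaining cell in column 2 is (1,2) = 15 − 9 = 6.
From main diagonal, 15 − (5 + 3 + 1 + 4) gives (5,5) = 2.
Anti-diagonal needs 15; the known cells sum to 16, so (1,5) = -1.
From row 1, 15 − (5 + 6 + (-7) + (-1)) gives (1,3) = 12.
Row 5 needs 15; the known cells sum to 20, so (5,3) = -5.
The remaining cell in column 3 is (4,3) = 15 − 17 = -2.

-2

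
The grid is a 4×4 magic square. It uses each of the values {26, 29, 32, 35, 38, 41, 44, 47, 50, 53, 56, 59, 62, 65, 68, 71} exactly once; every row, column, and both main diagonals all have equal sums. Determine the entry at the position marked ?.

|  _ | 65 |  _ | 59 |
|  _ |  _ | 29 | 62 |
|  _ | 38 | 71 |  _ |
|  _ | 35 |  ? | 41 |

The 16 entries sum to 776, so each line sums to 776/4 = 194.
Column 2 needs 194; the known cells sum to 138, so (2,2) = 56.
From column 4, 194 − (59 + 62 + 41) gives (3,4) = 32.
From main diagonal, 194 − (56 + 71 + 41) gives (1,1) = 26.
Anti-diagonal needs 194; the known cells sum to 126, so (4,1) = 68.
Row 1: 26 + 65 + 59 + ? = 194, so (1,3) = 44.
Row 2: 56 + 29 + 62 + ? = 194, so (2,1) = 47.
Row 3: 38 + 71 + 32 + ? = 194, so (3,1) = 53.
Using row 4: 68 + 35 + 41 + ? → (4,3) = 194 − 144 = 50.

50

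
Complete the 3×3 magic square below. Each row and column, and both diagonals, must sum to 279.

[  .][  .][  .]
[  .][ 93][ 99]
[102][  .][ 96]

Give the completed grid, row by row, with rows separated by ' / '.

The remaining cell in row 2 is (2,1) = 279 − 192 = 87.
Using row 3: 102 + 96 + ? → (3,2) = 279 − 198 = 81.
Using column 1: 87 + 102 + ? → (1,1) = 279 − 189 = 90.
Using column 2: 93 + 81 + ? → (1,2) = 279 − 174 = 105.
Using column 3: 99 + 96 + ? → (1,3) = 279 − 195 = 84.

90 105 84 / 87 93 99 / 102 81 96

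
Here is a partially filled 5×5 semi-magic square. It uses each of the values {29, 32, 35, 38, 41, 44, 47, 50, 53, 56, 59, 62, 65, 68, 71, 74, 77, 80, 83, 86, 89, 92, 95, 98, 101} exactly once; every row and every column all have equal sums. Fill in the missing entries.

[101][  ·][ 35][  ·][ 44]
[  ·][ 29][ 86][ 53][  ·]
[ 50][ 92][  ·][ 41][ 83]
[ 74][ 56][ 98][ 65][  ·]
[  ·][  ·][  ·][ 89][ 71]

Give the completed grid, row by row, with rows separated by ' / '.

101 68 35 77 44 / 62 29 86 53 95 / 50 92 59 41 83 / 74 56 98 65 32 / 38 80 47 89 71

The 25 entries sum to 1625, so each line sums to 1625/5 = 325.
Row 3 must total 325; the given cells sum to 266, so (3,3) = 59.
Row 4: 74 + 56 + 98 + 65 + ? = 325, so (4,5) = 32.
The remaining cell in column 3 is (5,3) = 325 − 278 = 47.
Column 4 must total 325; the given cells sum to 248, so (1,4) = 77.
From column 5, 325 − (44 + 83 + 32 + 71) gives (2,5) = 95.
Row 1 needs 325; the known cells sum to 257, so (1,2) = 68.
Row 2: 29 + 86 + 53 + 95 + ? = 325, so (2,1) = 62.
Column 1 needs 325; the known cells sum to 287, so (5,1) = 38.
The remaining cell in column 2 is (5,2) = 325 − 245 = 80.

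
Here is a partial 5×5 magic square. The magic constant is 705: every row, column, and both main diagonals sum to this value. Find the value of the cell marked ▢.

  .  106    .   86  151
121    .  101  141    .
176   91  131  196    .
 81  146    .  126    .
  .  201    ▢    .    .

116

Row 3 needs 705; the known cells sum to 594, so (3,5) = 111.
Column 2 needs 705; the known cells sum to 544, so (2,2) = 161.
The remaining cell in column 4 is (5,4) = 705 − 549 = 156.
Anti-diagonal: 151 + 141 + 131 + 146 + ? = 705, so (5,1) = 136.
Row 2 must total 705; the given cells sum to 524, so (2,5) = 181.
Column 1 must total 705; the given cells sum to 514, so (1,1) = 191.
The remaining cell in main diagonal is (5,5) = 705 − 609 = 96.
From row 1, 705 − (191 + 106 + 86 + 151) gives (1,3) = 171.
The remaining cell in row 5 is (5,3) = 705 − 589 = 116.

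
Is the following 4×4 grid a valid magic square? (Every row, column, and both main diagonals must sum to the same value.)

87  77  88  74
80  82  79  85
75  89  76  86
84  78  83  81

Yes

Row 1: 87 + 77 + 88 + 74 = 326.
Row 2: 80 + 82 + 79 + 85 = 326.
Row 3: 75 + 89 + 76 + 86 = 326.
Row 4: 84 + 78 + 83 + 81 = 326.
Column 1: 87 + 80 + 75 + 84 = 326.
Column 2: 77 + 82 + 89 + 78 = 326.
Column 3: 88 + 79 + 76 + 83 = 326.
Column 4: 74 + 85 + 86 + 81 = 326.
Main diagonal: 87 + 82 + 76 + 81 = 326.
Anti-diagonal: 74 + 79 + 89 + 84 = 326.
All lines sum to 326.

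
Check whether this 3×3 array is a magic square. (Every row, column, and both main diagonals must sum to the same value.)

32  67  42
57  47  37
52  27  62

Yes

Row 1: 32 + 67 + 42 = 141.
Row 2: 57 + 47 + 37 = 141.
Row 3: 52 + 27 + 62 = 141.
Column 1: 32 + 57 + 52 = 141.
Column 2: 67 + 47 + 27 = 141.
Column 3: 42 + 37 + 62 = 141.
Main diagonal: 32 + 47 + 62 = 141.
Anti-diagonal: 42 + 47 + 52 = 141.
All lines sum to 141.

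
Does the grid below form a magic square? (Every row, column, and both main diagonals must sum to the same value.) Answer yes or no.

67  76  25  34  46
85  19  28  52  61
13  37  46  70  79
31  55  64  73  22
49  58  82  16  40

Row 1: 67 + 76 + 25 + 34 + 46 = 248.
Row 2: 85 + 19 + 28 + 52 + 61 = 245.
Row 3: 13 + 37 + 46 + 70 + 79 = 245.
Row 4: 31 + 55 + 64 + 73 + 22 = 245.
Row 5: 49 + 58 + 82 + 16 + 40 = 245.
Column 1: 67 + 85 + 13 + 31 + 49 = 245.
Column 2: 76 + 19 + 37 + 55 + 58 = 245.
Column 3: 25 + 28 + 46 + 64 + 82 = 245.
Column 4: 34 + 52 + 70 + 73 + 16 = 245.
Column 5: 46 + 61 + 79 + 22 + 40 = 248.
Main diagonal: 67 + 19 + 46 + 73 + 40 = 245.
Anti-diagonal: 46 + 52 + 46 + 55 + 49 = 248.

No — row 5 sums to 245 but anti-diagonal sums to 248.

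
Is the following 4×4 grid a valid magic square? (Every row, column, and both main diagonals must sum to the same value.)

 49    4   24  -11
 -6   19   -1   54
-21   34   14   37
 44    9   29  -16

No — column 2 sums to 66 but row 3 sums to 64.

Row 1: 49 + 4 + 24 + (-11) = 66.
Row 2: -6 + 19 + (-1) + 54 = 66.
Row 3: -21 + 34 + 14 + 37 = 64.
Row 4: 44 + 9 + 29 + (-16) = 66.
Column 1: 49 + (-6) + (-21) + 44 = 66.
Column 2: 4 + 19 + 34 + 9 = 66.
Column 3: 24 + (-1) + 14 + 29 = 66.
Column 4: -11 + 54 + 37 + (-16) = 64.
Main diagonal: 49 + 19 + 14 + (-16) = 66.
Anti-diagonal: -11 + (-1) + 34 + 44 = 66.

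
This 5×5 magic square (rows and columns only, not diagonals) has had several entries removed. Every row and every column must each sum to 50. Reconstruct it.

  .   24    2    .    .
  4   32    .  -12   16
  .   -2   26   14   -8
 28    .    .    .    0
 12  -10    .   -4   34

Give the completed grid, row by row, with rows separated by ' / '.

Row 2: 4 + 32 + (-12) + 16 + ? = 50, so (2,3) = 10.
Using row 3: -2 + 26 + 14 + (-8) + ? → (3,1) = 50 − 30 = 20.
From row 5, 50 − (12 + (-10) + (-4) + 34) gives (5,3) = 18.
Column 1: 4 + 20 + 28 + 12 + ? = 50, so (1,1) = -14.
Column 2: 24 + 32 + (-2) + (-10) + ? = 50, so (4,2) = 6.
Using column 3: 2 + 10 + 26 + 18 + ? → (4,3) = 50 − 56 = -6.
Column 5 must total 50; the given cells sum to 42, so (1,5) = 8.
From row 1, 50 − (-14 + 24 + 2 + 8) gives (1,4) = 30.
From row 4, 50 − (28 + 6 + (-6) + 0) gives (4,4) = 22.

-14 24 2 30 8 / 4 32 10 -12 16 / 20 -2 26 14 -8 / 28 6 -6 22 0 / 12 -10 18 -4 34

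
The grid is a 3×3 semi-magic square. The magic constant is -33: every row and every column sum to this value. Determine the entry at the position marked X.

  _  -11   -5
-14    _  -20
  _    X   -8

-23

Using row 1: -11 + (-5) + ? → (1,1) = -33 − (-16) = -17.
Using row 2: -14 + (-20) + ? → (2,2) = -33 − (-34) = 1.
The remaining cell in column 1 is (3,1) = -33 − (-31) = -2.
Column 2 must total -33; the given cells sum to -10, so (3,2) = -23.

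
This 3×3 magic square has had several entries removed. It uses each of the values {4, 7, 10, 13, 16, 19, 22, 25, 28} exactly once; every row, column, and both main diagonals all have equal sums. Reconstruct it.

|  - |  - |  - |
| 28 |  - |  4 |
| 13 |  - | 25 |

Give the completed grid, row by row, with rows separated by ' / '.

7 22 19 / 28 16 4 / 13 10 25

The 9 entries sum to 144, so each line sums to 144/3 = 48.
Using row 2: 28 + 4 + ? → (2,2) = 48 − 32 = 16.
Row 3: 13 + 25 + ? = 48, so (3,2) = 10.
Column 1 needs 48; the known cells sum to 41, so (1,1) = 7.
The remaining cell in column 2 is (1,2) = 48 − 26 = 22.
The remaining cell in column 3 is (1,3) = 48 − 29 = 19.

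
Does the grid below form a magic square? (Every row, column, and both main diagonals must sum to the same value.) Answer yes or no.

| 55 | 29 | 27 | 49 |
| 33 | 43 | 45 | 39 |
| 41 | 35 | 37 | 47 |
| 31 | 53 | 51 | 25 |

Yes

Row 1: 55 + 29 + 27 + 49 = 160.
Row 2: 33 + 43 + 45 + 39 = 160.
Row 3: 41 + 35 + 37 + 47 = 160.
Row 4: 31 + 53 + 51 + 25 = 160.
Column 1: 55 + 33 + 41 + 31 = 160.
Column 2: 29 + 43 + 35 + 53 = 160.
Column 3: 27 + 45 + 37 + 51 = 160.
Column 4: 49 + 39 + 47 + 25 = 160.
Main diagonal: 55 + 43 + 37 + 25 = 160.
Anti-diagonal: 49 + 45 + 35 + 31 = 160.
All lines sum to 160.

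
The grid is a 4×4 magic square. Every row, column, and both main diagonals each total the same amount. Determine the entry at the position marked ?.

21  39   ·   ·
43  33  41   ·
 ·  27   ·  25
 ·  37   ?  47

29

Column 2 is complete and sums to 136; that is the magic constant.
Row 2 must total 136; the given cells sum to 117, so (2,4) = 19.
The remaining cell in column 4 is (1,4) = 136 − 91 = 45.
Main diagonal needs 136; the known cells sum to 101, so (3,3) = 35.
Anti-diagonal must total 136; the given cells sum to 113, so (4,1) = 23.
From row 1, 136 − (21 + 39 + 45) gives (1,3) = 31.
Using row 3: 27 + 35 + 25 + ? → (3,1) = 136 − 87 = 49.
Using row 4: 23 + 37 + 47 + ? → (4,3) = 136 − 107 = 29.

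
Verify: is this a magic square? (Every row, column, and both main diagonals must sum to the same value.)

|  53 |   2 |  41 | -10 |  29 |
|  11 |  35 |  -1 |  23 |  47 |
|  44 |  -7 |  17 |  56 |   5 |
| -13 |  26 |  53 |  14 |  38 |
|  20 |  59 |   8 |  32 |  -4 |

No — row 4 sums to 118 but column 2 sums to 115.

Row 1: 53 + 2 + 41 + (-10) + 29 = 115.
Row 2: 11 + 35 + (-1) + 23 + 47 = 115.
Row 3: 44 + (-7) + 17 + 56 + 5 = 115.
Row 4: -13 + 26 + 53 + 14 + 38 = 118.
Row 5: 20 + 59 + 8 + 32 + (-4) = 115.
Column 1: 53 + 11 + 44 + (-13) + 20 = 115.
Column 2: 2 + 35 + (-7) + 26 + 59 = 115.
Column 3: 41 + (-1) + 17 + 53 + 8 = 118.
Column 4: -10 + 23 + 56 + 14 + 32 = 115.
Column 5: 29 + 47 + 5 + 38 + (-4) = 115.
Main diagonal: 53 + 35 + 17 + 14 + (-4) = 115.
Anti-diagonal: 29 + 23 + 17 + 26 + 20 = 115.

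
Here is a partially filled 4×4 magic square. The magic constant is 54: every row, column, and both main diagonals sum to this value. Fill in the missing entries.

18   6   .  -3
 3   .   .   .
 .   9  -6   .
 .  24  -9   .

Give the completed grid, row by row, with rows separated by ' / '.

18 6 33 -3 / 3 15 36 0 / 21 9 -6 30 / 12 24 -9 27

Row 1: 18 + 6 + (-3) + ? = 54, so (1,3) = 33.
Column 2: 6 + 9 + 24 + ? = 54, so (2,2) = 15.
Column 3: 33 + (-6) + (-9) + ? = 54, so (2,3) = 36.
From main diagonal, 54 − (18 + 15 + (-6)) gives (4,4) = 27.
Anti-diagonal: -3 + 36 + 9 + ? = 54, so (4,1) = 12.
Row 2: 3 + 15 + 36 + ? = 54, so (2,4) = 0.
Column 1 needs 54; the known cells sum to 33, so (3,1) = 21.
Column 4 needs 54; the known cells sum to 24, so (3,4) = 30.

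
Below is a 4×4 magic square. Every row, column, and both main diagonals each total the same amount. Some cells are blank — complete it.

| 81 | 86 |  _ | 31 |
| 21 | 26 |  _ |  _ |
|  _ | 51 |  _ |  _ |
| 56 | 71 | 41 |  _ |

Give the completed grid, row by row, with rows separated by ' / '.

81 86 36 31 / 21 26 96 91 / 76 51 61 46 / 56 71 41 66

Column 2 is already complete: 86 + 26 + 51 + 71 = 234, so that is the magic constant.
Row 1 must total 234; the given cells sum to 198, so (1,3) = 36.
The remaining cell in row 4 is (4,4) = 234 − 168 = 66.
Column 1 must total 234; the given cells sum to 158, so (3,1) = 76.
Using main diagonal: 81 + 26 + 66 + ? → (3,3) = 234 − 173 = 61.
Anti-diagonal: 31 + 51 + 56 + ? = 234, so (2,3) = 96.
Row 2: 21 + 26 + 96 + ? = 234, so (2,4) = 91.
Row 3 needs 234; the known cells sum to 188, so (3,4) = 46.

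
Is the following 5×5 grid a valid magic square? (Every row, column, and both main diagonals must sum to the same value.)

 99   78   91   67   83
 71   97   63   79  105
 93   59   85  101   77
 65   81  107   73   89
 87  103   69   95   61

No — column 2 sums to 418 but column 5 sums to 415.

Row 1: 99 + 78 + 91 + 67 + 83 = 418.
Row 2: 71 + 97 + 63 + 79 + 105 = 415.
Row 3: 93 + 59 + 85 + 101 + 77 = 415.
Row 4: 65 + 81 + 107 + 73 + 89 = 415.
Row 5: 87 + 103 + 69 + 95 + 61 = 415.
Column 1: 99 + 71 + 93 + 65 + 87 = 415.
Column 2: 78 + 97 + 59 + 81 + 103 = 418.
Column 3: 91 + 63 + 85 + 107 + 69 = 415.
Column 4: 67 + 79 + 101 + 73 + 95 = 415.
Column 5: 83 + 105 + 77 + 89 + 61 = 415.
Main diagonal: 99 + 97 + 85 + 73 + 61 = 415.
Anti-diagonal: 83 + 79 + 85 + 81 + 87 = 415.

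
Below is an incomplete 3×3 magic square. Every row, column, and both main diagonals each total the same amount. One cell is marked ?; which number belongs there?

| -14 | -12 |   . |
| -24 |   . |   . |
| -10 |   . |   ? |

Column 1 is complete and sums to -48; that is the magic constant.
The remaining cell in row 1 is (1,3) = -48 − (-26) = -22.
Anti-diagonal must total -48; the given cells sum to -32, so (2,2) = -16.
The remaining cell in row 2 is (2,3) = -48 − (-40) = -8.
From column 2, -48 − (-12 + (-16)) gives (3,2) = -20.
Column 3 needs -48; the known cells sum to -30, so (3,3) = -18.

-18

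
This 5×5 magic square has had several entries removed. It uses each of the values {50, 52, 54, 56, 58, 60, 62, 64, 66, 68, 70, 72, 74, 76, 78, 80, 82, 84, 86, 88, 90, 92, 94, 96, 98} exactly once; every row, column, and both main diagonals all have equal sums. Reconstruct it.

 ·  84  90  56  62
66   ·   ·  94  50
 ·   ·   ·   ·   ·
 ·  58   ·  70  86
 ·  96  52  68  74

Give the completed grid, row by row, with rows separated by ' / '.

78 84 90 56 62 / 66 72 88 94 50 / 54 60 76 82 98 / 92 58 64 70 86 / 80 96 52 68 74

The 25 entries sum to 1850, so each line sums to 1850/5 = 370.
Using row 1: 84 + 90 + 56 + 62 + ? → (1,1) = 370 − 292 = 78.
Row 5: 96 + 52 + 68 + 74 + ? = 370, so (5,1) = 80.
Column 4: 56 + 94 + 70 + 68 + ? = 370, so (3,4) = 82.
Column 5 must total 370; the given cells sum to 272, so (3,5) = 98.
Using anti-diagonal: 62 + 94 + 58 + 80 + ? → (3,3) = 370 − 294 = 76.
Main diagonal must total 370; the given cells sum to 298, so (2,2) = 72.
Row 2 must total 370; the given cells sum to 282, so (2,3) = 88.
Using column 2: 84 + 72 + 58 + 96 + ? → (3,2) = 370 − 310 = 60.
Column 3: 90 + 88 + 76 + 52 + ? = 370, so (4,3) = 64.
Row 3 needs 370; the known cells sum to 316, so (3,1) = 54.
Row 4 needs 370; the known cells sum to 278, so (4,1) = 92.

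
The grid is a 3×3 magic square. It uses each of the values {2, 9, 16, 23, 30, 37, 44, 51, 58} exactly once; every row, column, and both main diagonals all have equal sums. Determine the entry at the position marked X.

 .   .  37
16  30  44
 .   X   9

58

The 9 entries sum to 270, so each line sums to 270/3 = 90.
The remaining cell in main diagonal is (1,1) = 90 − 39 = 51.
Anti-diagonal needs 90; the known cells sum to 67, so (3,1) = 23.
Row 1 needs 90; the known cells sum to 88, so (1,2) = 2.
Row 3: 23 + 9 + ? = 90, so (3,2) = 58.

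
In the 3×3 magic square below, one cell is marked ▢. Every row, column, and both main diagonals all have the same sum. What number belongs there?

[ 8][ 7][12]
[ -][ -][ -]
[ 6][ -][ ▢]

Row 1 is complete and sums to 27; that is the magic constant.
Column 1 needs 27; the known cells sum to 14, so (2,1) = 13.
Anti-diagonal needs 27; the known cells sum to 18, so (2,2) = 9.
Row 2 needs 27; the known cells sum to 22, so (2,3) = 5.
Using column 2: 7 + 9 + ? → (3,2) = 27 − 16 = 11.
Column 3 needs 27; the known cells sum to 17, so (3,3) = 10.

10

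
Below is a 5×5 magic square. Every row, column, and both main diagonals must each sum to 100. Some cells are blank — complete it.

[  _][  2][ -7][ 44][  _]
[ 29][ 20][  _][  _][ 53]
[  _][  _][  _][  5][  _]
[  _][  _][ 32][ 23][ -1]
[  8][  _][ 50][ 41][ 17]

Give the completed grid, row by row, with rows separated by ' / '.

Row 5 needs 100; the known cells sum to 116, so (5,2) = -16.
The remaining cell in column 4 is (2,4) = 100 − 113 = -13.
The remaining cell in row 2 is (2,3) = 100 − 89 = 11.
The remaining cell in column 3 is (3,3) = 100 − 86 = 14.
Main diagonal: 20 + 14 + 23 + 17 + ? = 100, so (1,1) = 26.
Row 1: 26 + 2 + (-7) + 44 + ? = 100, so (1,5) = 35.
Column 5: 35 + 53 + (-1) + 17 + ? = 100, so (3,5) = -4.
Anti-diagonal must total 100; the given cells sum to 44, so (4,2) = 56.
Row 4: 56 + 32 + 23 + (-1) + ? = 100, so (4,1) = -10.
Column 1 needs 100; the known cells sum to 53, so (3,1) = 47.
Column 2 needs 100; the known cells sum to 62, so (3,2) = 38.

26 2 -7 44 35 / 29 20 11 -13 53 / 47 38 14 5 -4 / -10 56 32 23 -1 / 8 -16 50 41 17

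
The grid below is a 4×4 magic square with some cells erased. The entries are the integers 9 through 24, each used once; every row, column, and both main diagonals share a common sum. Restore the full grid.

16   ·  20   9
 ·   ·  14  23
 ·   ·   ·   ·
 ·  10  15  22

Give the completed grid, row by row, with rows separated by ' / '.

The entries are 9 through 24, which sum to 264, so each line sums to 264/4 = 66.
Using row 1: 16 + 20 + 9 + ? → (1,2) = 66 − 45 = 21.
The remaining cell in row 4 is (4,1) = 66 − 47 = 19.
Column 3 needs 66; the known cells sum to 49, so (3,3) = 17.
Column 4 needs 66; the known cells sum to 54, so (3,4) = 12.
Main diagonal needs 66; the known cells sum to 55, so (2,2) = 11.
Anti-diagonal needs 66; the known cells sum to 42, so (3,2) = 24.
Using row 2: 11 + 14 + 23 + ? → (2,1) = 66 − 48 = 18.
From row 3, 66 − (24 + 17 + 12) gives (3,1) = 13.

16 21 20 9 / 18 11 14 23 / 13 24 17 12 / 19 10 15 22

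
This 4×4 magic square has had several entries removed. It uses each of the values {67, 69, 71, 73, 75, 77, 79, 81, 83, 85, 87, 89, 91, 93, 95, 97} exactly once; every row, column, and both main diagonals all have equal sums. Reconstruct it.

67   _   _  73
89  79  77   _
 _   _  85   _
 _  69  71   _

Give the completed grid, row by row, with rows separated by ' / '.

67 93 95 73 / 89 79 77 83 / 81 87 85 75 / 91 69 71 97

The 16 entries sum to 1312, so each line sums to 1312/4 = 328.
Row 2 must total 328; the given cells sum to 245, so (2,4) = 83.
Column 3 needs 328; the known cells sum to 233, so (1,3) = 95.
Using main diagonal: 67 + 79 + 85 + ? → (4,4) = 328 − 231 = 97.
From row 1, 328 − (67 + 95 + 73) gives (1,2) = 93.
Row 4 needs 328; the known cells sum to 237, so (4,1) = 91.
Column 1 must total 328; the given cells sum to 247, so (3,1) = 81.
Column 2 must total 328; the given cells sum to 241, so (3,2) = 87.
Column 4 needs 328; the known cells sum to 253, so (3,4) = 75.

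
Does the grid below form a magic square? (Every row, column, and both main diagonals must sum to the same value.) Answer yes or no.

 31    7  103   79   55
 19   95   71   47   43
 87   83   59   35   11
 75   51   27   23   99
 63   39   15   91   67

Yes

Row 1: 31 + 7 + 103 + 79 + 55 = 275.
Row 2: 19 + 95 + 71 + 47 + 43 = 275.
Row 3: 87 + 83 + 59 + 35 + 11 = 275.
Row 4: 75 + 51 + 27 + 23 + 99 = 275.
Row 5: 63 + 39 + 15 + 91 + 67 = 275.
Column 1: 31 + 19 + 87 + 75 + 63 = 275.
Column 2: 7 + 95 + 83 + 51 + 39 = 275.
Column 3: 103 + 71 + 59 + 27 + 15 = 275.
Column 4: 79 + 47 + 35 + 23 + 91 = 275.
Column 5: 55 + 43 + 11 + 99 + 67 = 275.
Main diagonal: 31 + 95 + 59 + 23 + 67 = 275.
Anti-diagonal: 55 + 47 + 59 + 51 + 63 = 275.
All lines sum to 275.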